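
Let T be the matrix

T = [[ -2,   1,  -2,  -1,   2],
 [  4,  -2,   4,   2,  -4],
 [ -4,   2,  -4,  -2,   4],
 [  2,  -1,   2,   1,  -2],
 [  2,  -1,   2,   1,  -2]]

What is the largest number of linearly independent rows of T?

Row reduce to echelon form.
R2 ← R2 + (2)·R1: [0, 0, 0, 0, 0]
R3 ← R3 − (2)·R1: [0, 0, 0, 0, 0]
R4 ← R4 + R1: [0, 0, 0, 0, 0]
R5 ← R5 + R1: [0, 0, 0, 0, 0]
Echelon form has 1 nonzero row, so rank(T) = 1.
The rank gives the maximum number of linearly independent rows: 1.

1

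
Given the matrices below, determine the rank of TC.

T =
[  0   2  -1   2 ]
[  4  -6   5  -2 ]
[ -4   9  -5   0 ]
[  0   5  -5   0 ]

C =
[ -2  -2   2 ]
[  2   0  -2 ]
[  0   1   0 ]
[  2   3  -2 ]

2

First compute TC:
[[  8,   5,  -8],
 [-24,  -9,  24],
 [ 26,   3, -26],
 [ 10,  -5, -10]]
Now row reduce the product.
R2 ← R2 + (3)·R1: [0, 6, 0]
R3 ← R3 − (13/4)·R1: [0, -53/4, 0]
R4 ← R4 − (5/4)·R1: [0, -45/4, 0]
R3 ← R3 + (53/24)·R2: [0, 0, 0]
R4 ← R4 + (15/8)·R2: [0, 0, 0]
2 nonzero rows, so rank(TC) = 2.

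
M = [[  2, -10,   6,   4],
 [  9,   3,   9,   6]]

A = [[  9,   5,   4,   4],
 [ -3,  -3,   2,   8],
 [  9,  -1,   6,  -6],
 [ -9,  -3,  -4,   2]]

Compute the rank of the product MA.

First compute MA:
[[ 66,  22,   8, -100],
 [ 99,   9,  72,  18]]
Now row reduce the product.
R2 ← R2 − (3/2)·R1: [0, -24, 60, 168]
2 nonzero rows, so rank(MA) = 2.

2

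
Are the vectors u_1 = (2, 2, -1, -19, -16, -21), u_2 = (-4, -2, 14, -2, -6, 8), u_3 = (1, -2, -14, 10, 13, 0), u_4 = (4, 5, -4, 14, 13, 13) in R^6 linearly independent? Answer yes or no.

Form the matrix with these vectors as rows and row reduce.
R2 ← R2 + (2)·R1: [0, 2, 12, -40, -38, -34]
R3 ← R3 − (1/2)·R1: [0, -3, -27/2, 39/2, 21, 21/2]
R4 ← R4 − (2)·R1: [0, 1, -2, 52, 45, 55]
R3 ← R3 + (3/2)·R2: [0, 0, 9/2, -81/2, -36, -81/2]
R4 ← R4 − (1/2)·R2: [0, 0, -8, 72, 64, 72]
R4 ← R4 + (16/9)·R3: [0, 0, 0, 0, 0, 0]
3 nonzero rows, so the 4 vectors span a space of dimension 3.
Since 3 < 4, the vectors are linearly dependent.

no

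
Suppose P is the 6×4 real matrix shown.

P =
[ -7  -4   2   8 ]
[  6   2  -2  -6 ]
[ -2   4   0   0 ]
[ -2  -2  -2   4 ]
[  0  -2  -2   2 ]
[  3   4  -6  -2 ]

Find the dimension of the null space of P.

Row reduce to echelon form.
R2 ← R2 + (6/7)·R1: [0, -10/7, -2/7, 6/7]
R3 ← R3 − (2/7)·R1: [0, 36/7, -4/7, -16/7]
R4 ← R4 − (2/7)·R1: [0, -6/7, -18/7, 12/7]
R6 ← R6 + (3/7)·R1: [0, 16/7, -36/7, 10/7]
R3 ← R3 + (18/5)·R2: [0, 0, -8/5, 4/5]
R4 ← R4 − (3/5)·R2: [0, 0, -12/5, 6/5]
R5 ← R5 − (7/5)·R2: [0, 0, -8/5, 4/5]
R6 ← R6 + (8/5)·R2: [0, 0, -28/5, 14/5]
R4 ← R4 − (3/2)·R3: [0, 0, 0, 0]
R5 ← R5 − R3: [0, 0, 0, 0]
R6 ← R6 − (7/2)·R3: [0, 0, 0, 0]
3 nonzero rows, so rank(P) = 3.
P has 4 columns; by rank–nullity, nullity = 4 − 3 = 1.

1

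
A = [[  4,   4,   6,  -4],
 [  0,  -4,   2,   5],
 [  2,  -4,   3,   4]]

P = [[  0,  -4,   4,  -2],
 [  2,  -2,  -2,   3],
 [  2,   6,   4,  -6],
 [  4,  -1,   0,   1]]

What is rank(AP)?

3

First compute AP:
[[  4,  16,  32, -36],
 [ 16,  15,  16, -19],
 [ 14,  14,  28, -30]]
Now row reduce the product.
R2 ← R2 − (4)·R1: [0, -49, -112, 125]
R3 ← R3 − (7/2)·R1: [0, -42, -84, 96]
R3 ← R3 − (6/7)·R2: [0, 0, 12, -78/7]
3 nonzero rows, so rank(AP) = 3.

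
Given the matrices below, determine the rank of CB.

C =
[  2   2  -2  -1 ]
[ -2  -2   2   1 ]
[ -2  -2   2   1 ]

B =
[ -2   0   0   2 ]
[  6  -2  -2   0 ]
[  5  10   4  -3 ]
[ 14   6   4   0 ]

1

First compute CB:
[[-16, -30, -16,  10],
 [ 16,  30,  16, -10],
 [ 16,  30,  16, -10]]
Now row reduce the product.
R2 ← R2 + R1: [0, 0, 0, 0]
R3 ← R3 + R1: [0, 0, 0, 0]
1 nonzero row, so rank(CB) = 1.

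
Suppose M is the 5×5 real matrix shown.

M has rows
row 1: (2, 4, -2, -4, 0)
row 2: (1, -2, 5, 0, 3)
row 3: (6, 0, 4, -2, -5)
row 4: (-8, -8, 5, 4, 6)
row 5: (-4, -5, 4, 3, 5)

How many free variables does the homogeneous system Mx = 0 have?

0

Row reduce to echelon form.
R2 ← R2 − (1/2)·R1: [0, -4, 6, 2, 3]
R3 ← R3 − (3)·R1: [0, -12, 10, 10, -5]
R4 ← R4 + (4)·R1: [0, 8, -3, -12, 6]
R5 ← R5 + (2)·R1: [0, 3, 0, -5, 5]
R3 ← R3 − (3)·R2: [0, 0, -8, 4, -14]
R4 ← R4 + (2)·R2: [0, 0, 9, -8, 12]
R5 ← R5 + (3/4)·R2: [0, 0, 9/2, -7/2, 29/4]
R4 ← R4 + (9/8)·R3: [0, 0, 0, -7/2, -15/4]
R5 ← R5 + (9/16)·R3: [0, 0, 0, -5/4, -5/8]
R5 ← R5 − (5/14)·R4: [0, 0, 0, 0, 5/7]
5 nonzero rows, so rank(M) = 5.
M has 5 columns; by rank–nullity, nullity = 5 − 5 = 0.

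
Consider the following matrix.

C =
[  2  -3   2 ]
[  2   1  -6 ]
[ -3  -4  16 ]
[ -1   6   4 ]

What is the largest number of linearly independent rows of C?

Row reduce to echelon form.
R2 ← R2 − R1: [0, 4, -8]
R3 ← R3 + (3/2)·R1: [0, -17/2, 19]
R4 ← R4 + (1/2)·R1: [0, 9/2, 5]
R3 ← R3 + (17/8)·R2: [0, 0, 2]
R4 ← R4 − (9/8)·R2: [0, 0, 14]
R4 ← R4 − (7)·R3: [0, 0, 0]
Echelon form has 3 nonzero rows, so rank(C) = 3.
The rank gives the maximum number of linearly independent rows: 3.

3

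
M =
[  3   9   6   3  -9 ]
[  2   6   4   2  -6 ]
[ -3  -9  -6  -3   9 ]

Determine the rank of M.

Row reduce to echelon form.
R2 ← R2 − (2/3)·R1: [0, 0, 0, 0, 0]
R3 ← R3 + R1: [0, 0, 0, 0, 0]
Echelon form has 1 nonzero row, so rank(M) = 1.

1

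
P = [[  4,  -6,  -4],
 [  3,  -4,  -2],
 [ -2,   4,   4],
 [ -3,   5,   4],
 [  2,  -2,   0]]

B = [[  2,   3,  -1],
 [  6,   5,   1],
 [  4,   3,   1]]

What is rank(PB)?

2

First compute PB:
[[-44, -30, -14],
 [-26, -17,  -9],
 [ 36,  26,  10],
 [ 40,  28,  12],
 [ -8,  -4,  -4]]
Now row reduce the product.
R2 ← R2 − (13/22)·R1: [0, 8/11, -8/11]
R3 ← R3 + (9/11)·R1: [0, 16/11, -16/11]
R4 ← R4 + (10/11)·R1: [0, 8/11, -8/11]
R5 ← R5 − (2/11)·R1: [0, 16/11, -16/11]
R3 ← R3 − (2)·R2: [0, 0, 0]
R4 ← R4 − R2: [0, 0, 0]
R5 ← R5 − (2)·R2: [0, 0, 0]
2 nonzero rows, so rank(PB) = 2.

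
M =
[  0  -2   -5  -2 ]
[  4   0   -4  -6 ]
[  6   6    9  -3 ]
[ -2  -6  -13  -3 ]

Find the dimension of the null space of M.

2

Row reduce to echelon form.
Swap R1 ↔ R2
R3 ← R3 − (3/2)·R1: [0, 6, 15, 6]
R4 ← R4 + (1/2)·R1: [0, -6, -15, -6]
R3 ← R3 + (3)·R2: [0, 0, 0, 0]
R4 ← R4 − (3)·R2: [0, 0, 0, 0]
2 nonzero rows, so rank(M) = 2.
M has 4 columns; by rank–nullity, nullity = 4 − 2 = 2.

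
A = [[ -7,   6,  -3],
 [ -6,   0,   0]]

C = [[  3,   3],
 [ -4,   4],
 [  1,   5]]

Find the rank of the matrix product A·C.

2

First compute AC:
[[-48, -12],
 [-18, -18]]
Now row reduce the product.
R2 ← R2 − (3/8)·R1: [0, -27/2]
2 nonzero rows, so rank(AC) = 2.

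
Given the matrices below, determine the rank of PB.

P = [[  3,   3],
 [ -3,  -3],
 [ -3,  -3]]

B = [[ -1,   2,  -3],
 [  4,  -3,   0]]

1

First compute PB:
[[  9,  -3,  -9],
 [ -9,   3,   9],
 [ -9,   3,   9]]
Now row reduce the product.
R2 ← R2 + R1: [0, 0, 0]
R3 ← R3 + R1: [0, 0, 0]
1 nonzero row, so rank(PB) = 1.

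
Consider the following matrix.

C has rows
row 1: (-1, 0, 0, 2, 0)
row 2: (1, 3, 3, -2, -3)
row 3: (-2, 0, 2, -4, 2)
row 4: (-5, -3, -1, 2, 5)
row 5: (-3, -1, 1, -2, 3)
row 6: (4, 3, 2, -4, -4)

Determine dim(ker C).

Row reduce to echelon form.
R2 ← R2 + R1: [0, 3, 3, 0, -3]
R3 ← R3 − (2)·R1: [0, 0, 2, -8, 2]
R4 ← R4 − (5)·R1: [0, -3, -1, -8, 5]
R5 ← R5 − (3)·R1: [0, -1, 1, -8, 3]
R6 ← R6 + (4)·R1: [0, 3, 2, 4, -4]
R4 ← R4 + R2: [0, 0, 2, -8, 2]
R5 ← R5 + (1/3)·R2: [0, 0, 2, -8, 2]
R6 ← R6 − R2: [0, 0, -1, 4, -1]
R4 ← R4 − R3: [0, 0, 0, 0, 0]
R5 ← R5 − R3: [0, 0, 0, 0, 0]
R6 ← R6 + (1/2)·R3: [0, 0, 0, 0, 0]
3 nonzero rows, so rank(C) = 3.
C has 5 columns; by rank–nullity, nullity = 5 − 3 = 2.

2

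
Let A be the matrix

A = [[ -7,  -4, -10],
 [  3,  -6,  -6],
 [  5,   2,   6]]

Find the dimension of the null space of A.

1

Row reduce to echelon form.
R2 ← R2 + (3/7)·R1: [0, -54/7, -72/7]
R3 ← R3 + (5/7)·R1: [0, -6/7, -8/7]
R3 ← R3 − (1/9)·R2: [0, 0, 0]
2 nonzero rows, so rank(A) = 2.
A has 3 columns; by rank–nullity, nullity = 3 − 2 = 1.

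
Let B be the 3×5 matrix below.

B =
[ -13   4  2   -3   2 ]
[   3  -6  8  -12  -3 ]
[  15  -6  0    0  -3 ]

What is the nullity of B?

Row reduce to echelon form.
R2 ← R2 + (3/13)·R1: [0, -66/13, 110/13, -165/13, -33/13]
R3 ← R3 + (15/13)·R1: [0, -18/13, 30/13, -45/13, -9/13]
R3 ← R3 − (3/11)·R2: [0, 0, 0, 0, 0]
2 nonzero rows, so rank(B) = 2.
B has 5 columns; by rank–nullity, nullity = 5 − 2 = 3.

3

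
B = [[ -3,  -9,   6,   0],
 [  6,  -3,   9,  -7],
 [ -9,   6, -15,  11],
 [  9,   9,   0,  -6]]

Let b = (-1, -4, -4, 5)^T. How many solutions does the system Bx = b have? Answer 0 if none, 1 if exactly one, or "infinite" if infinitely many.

0

Row reduce the augmented matrix [B | b].
R2 ← R2 + (2)·R1: [0, -21, 21, -7, -6]
R3 ← R3 − (3)·R1: [0, 33, -33, 11, -1]
R4 ← R4 + (3)·R1: [0, -18, 18, -6, 2]
R3 ← R3 + (11/7)·R2: [0, 0, 0, 0, -73/7]
R4 ← R4 − (6/7)·R2: [0, 0, 0, 0, 50/7]
R4 ← R4 + (50/73)·R3: [0, 0, 0, 0, 0]
The echelon form has 3 nonzero rows; the last pivot sits in the augmented column, so rank(B) = 2 but rank([B|b]) = 3.
Since the ranks differ, the system is inconsistent.
It has no solutions.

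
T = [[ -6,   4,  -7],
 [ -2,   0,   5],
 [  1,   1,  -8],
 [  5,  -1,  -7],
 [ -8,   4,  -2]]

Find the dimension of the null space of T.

1

Row reduce to echelon form.
R2 ← R2 − (1/3)·R1: [0, -4/3, 22/3]
R3 ← R3 + (1/6)·R1: [0, 5/3, -55/6]
R4 ← R4 + (5/6)·R1: [0, 7/3, -77/6]
R5 ← R5 − (4/3)·R1: [0, -4/3, 22/3]
R3 ← R3 + (5/4)·R2: [0, 0, 0]
R4 ← R4 + (7/4)·R2: [0, 0, 0]
R5 ← R5 − R2: [0, 0, 0]
2 nonzero rows, so rank(T) = 2.
T has 3 columns; by rank–nullity, nullity = 3 − 2 = 1.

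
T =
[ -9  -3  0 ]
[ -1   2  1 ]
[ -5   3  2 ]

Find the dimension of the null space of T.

Row reduce to echelon form.
R2 ← R2 − (1/9)·R1: [0, 7/3, 1]
R3 ← R3 − (5/9)·R1: [0, 14/3, 2]
R3 ← R3 − (2)·R2: [0, 0, 0]
2 nonzero rows, so rank(T) = 2.
T has 3 columns; by rank–nullity, nullity = 3 − 2 = 1.

1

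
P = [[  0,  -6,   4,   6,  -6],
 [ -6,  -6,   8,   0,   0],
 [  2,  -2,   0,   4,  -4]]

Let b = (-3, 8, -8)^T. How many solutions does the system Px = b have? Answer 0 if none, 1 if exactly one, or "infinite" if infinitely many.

0

Row reduce the augmented matrix [P | b].
Swap R1 ↔ R2
R3 ← R3 + (1/3)·R1: [0, -4, 8/3, 4, -4, -16/3]
R3 ← R3 − (2/3)·R2: [0, 0, 0, 0, 0, -10/3]
The echelon form has 3 nonzero rows; the last pivot sits in the augmented column, so rank(P) = 2 but rank([P|b]) = 3.
Since the ranks differ, the system is inconsistent.
It has no solutions.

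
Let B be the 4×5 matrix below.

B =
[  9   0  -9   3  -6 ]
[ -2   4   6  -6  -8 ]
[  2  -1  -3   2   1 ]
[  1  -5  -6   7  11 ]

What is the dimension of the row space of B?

2

Row reduce to echelon form.
R2 ← R2 + (2/9)·R1: [0, 4, 4, -16/3, -28/3]
R3 ← R3 − (2/9)·R1: [0, -1, -1, 4/3, 7/3]
R4 ← R4 − (1/9)·R1: [0, -5, -5, 20/3, 35/3]
R3 ← R3 + (1/4)·R2: [0, 0, 0, 0, 0]
R4 ← R4 + (5/4)·R2: [0, 0, 0, 0, 0]
Echelon form has 2 nonzero rows, so rank(B) = 2.
The row space has dimension equal to the rank: 2.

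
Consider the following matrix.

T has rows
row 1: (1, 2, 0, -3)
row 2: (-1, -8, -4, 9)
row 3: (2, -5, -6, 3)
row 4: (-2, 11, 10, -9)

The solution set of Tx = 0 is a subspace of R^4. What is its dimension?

2

Row reduce to echelon form.
R2 ← R2 + R1: [0, -6, -4, 6]
R3 ← R3 − (2)·R1: [0, -9, -6, 9]
R4 ← R4 + (2)·R1: [0, 15, 10, -15]
R3 ← R3 − (3/2)·R2: [0, 0, 0, 0]
R4 ← R4 + (5/2)·R2: [0, 0, 0, 0]
2 nonzero rows, so rank(T) = 2.
T has 4 columns; by rank–nullity, nullity = 4 − 2 = 2.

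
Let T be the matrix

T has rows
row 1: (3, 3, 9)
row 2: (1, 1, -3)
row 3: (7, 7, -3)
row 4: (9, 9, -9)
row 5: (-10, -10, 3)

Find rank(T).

Row reduce to echelon form.
R2 ← R2 − (1/3)·R1: [0, 0, -6]
R3 ← R3 − (7/3)·R1: [0, 0, -24]
R4 ← R4 − (3)·R1: [0, 0, -36]
R5 ← R5 + (10/3)·R1: [0, 0, 33]
R3 ← R3 − (4)·R2: [0, 0, 0]
R4 ← R4 − (6)·R2: [0, 0, 0]
R5 ← R5 + (11/2)·R2: [0, 0, 0]
Echelon form has 2 nonzero rows, so rank(T) = 2.

2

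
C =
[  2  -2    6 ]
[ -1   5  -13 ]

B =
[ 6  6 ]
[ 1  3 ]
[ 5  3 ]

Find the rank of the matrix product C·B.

First compute CB:
[[ 40,  24],
 [-66, -30]]
Now row reduce the product.
R2 ← R2 + (33/20)·R1: [0, 48/5]
2 nonzero rows, so rank(CB) = 2.

2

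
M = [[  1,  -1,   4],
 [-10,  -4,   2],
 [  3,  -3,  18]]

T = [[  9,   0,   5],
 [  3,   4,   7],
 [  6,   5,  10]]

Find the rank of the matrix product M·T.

First compute MT:
[[ 30,  16,  38],
 [-90,  -6, -58],
 [126,  78, 174]]
Now row reduce the product.
R2 ← R2 + (3)·R1: [0, 42, 56]
R3 ← R3 − (21/5)·R1: [0, 54/5, 72/5]
R3 ← R3 − (9/35)·R2: [0, 0, 0]
2 nonzero rows, so rank(MT) = 2.

2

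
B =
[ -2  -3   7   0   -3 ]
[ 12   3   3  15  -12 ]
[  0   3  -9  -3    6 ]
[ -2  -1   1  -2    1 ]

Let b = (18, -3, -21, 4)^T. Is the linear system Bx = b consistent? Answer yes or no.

yes

Row reduce the augmented matrix [B | b].
R2 ← R2 + (6)·R1: [0, -15, 45, 15, -30, 105]
R4 ← R4 − R1: [0, 2, -6, -2, 4, -14]
R3 ← R3 + (1/5)·R2: [0, 0, 0, 0, 0, 0]
R4 ← R4 + (2/15)·R2: [0, 0, 0, 0, 0, 0]
The echelon form has 2 nonzero rows, and every pivot lies in the first 5 columns, so rank(B) = rank([B|b]) = 2.
The system is consistent.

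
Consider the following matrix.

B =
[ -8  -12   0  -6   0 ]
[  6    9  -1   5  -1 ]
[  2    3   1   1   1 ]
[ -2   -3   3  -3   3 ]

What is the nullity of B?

3

Row reduce to echelon form.
R2 ← R2 + (3/4)·R1: [0, 0, -1, 1/2, -1]
R3 ← R3 + (1/4)·R1: [0, 0, 1, -1/2, 1]
R4 ← R4 − (1/4)·R1: [0, 0, 3, -3/2, 3]
R3 ← R3 + R2: [0, 0, 0, 0, 0]
R4 ← R4 + (3)·R2: [0, 0, 0, 0, 0]
2 nonzero rows, so rank(B) = 2.
B has 5 columns; by rank–nullity, nullity = 5 − 2 = 3.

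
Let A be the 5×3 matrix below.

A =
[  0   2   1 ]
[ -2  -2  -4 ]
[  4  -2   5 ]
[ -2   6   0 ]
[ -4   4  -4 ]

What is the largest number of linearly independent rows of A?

Row reduce to echelon form.
Swap R1 ↔ R2
R3 ← R3 + (2)·R1: [0, -6, -3]
R4 ← R4 − R1: [0, 8, 4]
R5 ← R5 − (2)·R1: [0, 8, 4]
R3 ← R3 + (3)·R2: [0, 0, 0]
R4 ← R4 − (4)·R2: [0, 0, 0]
R5 ← R5 − (4)·R2: [0, 0, 0]
Echelon form has 2 nonzero rows, so rank(A) = 2.
The rank gives the maximum number of linearly independent rows: 2.

2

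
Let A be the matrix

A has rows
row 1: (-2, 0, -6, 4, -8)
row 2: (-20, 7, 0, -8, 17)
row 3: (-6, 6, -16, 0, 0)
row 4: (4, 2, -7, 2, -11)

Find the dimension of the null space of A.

1

Row reduce to echelon form.
R2 ← R2 − (10)·R1: [0, 7, 60, -48, 97]
R3 ← R3 − (3)·R1: [0, 6, 2, -12, 24]
R4 ← R4 + (2)·R1: [0, 2, -19, 10, -27]
R3 ← R3 − (6/7)·R2: [0, 0, -346/7, 204/7, -414/7]
R4 ← R4 − (2/7)·R2: [0, 0, -253/7, 166/7, -383/7]
R4 ← R4 − (253/346)·R3: [0, 0, 0, 416/173, -1984/173]
4 nonzero rows, so rank(A) = 4.
A has 5 columns; by rank–nullity, nullity = 5 − 4 = 1.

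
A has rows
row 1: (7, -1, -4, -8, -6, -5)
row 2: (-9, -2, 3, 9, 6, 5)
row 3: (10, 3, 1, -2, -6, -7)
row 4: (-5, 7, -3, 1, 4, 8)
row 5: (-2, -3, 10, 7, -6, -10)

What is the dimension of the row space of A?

Row reduce to echelon form.
R2 ← R2 + (9/7)·R1: [0, -23/7, -15/7, -9/7, -12/7, -10/7]
R3 ← R3 − (10/7)·R1: [0, 31/7, 47/7, 66/7, 18/7, 1/7]
R4 ← R4 + (5/7)·R1: [0, 44/7, -41/7, -33/7, -2/7, 31/7]
R5 ← R5 + (2/7)·R1: [0, -23/7, 62/7, 33/7, -54/7, -80/7]
R3 ← R3 + (31/23)·R2: [0, 0, 88/23, 177/23, 6/23, -41/23]
R4 ← R4 + (44/23)·R2: [0, 0, -229/23, -165/23, -82/23, 39/23]
R5 ← R5 − R2: [0, 0, 11, 6, -6, -10]
R4 ← R4 + (229/88)·R3: [0, 0, 0, 1131/88, -127/44, -259/88]
R5 ← R5 − (23/8)·R3: [0, 0, 0, -129/8, -27/4, -39/8]
R5 ← R5 + (473/377)·R4: [0, 0, 0, 0, -3910/377, -3230/377]
Echelon form has 5 nonzero rows, so rank(A) = 5.
The row space has dimension equal to the rank: 5.

5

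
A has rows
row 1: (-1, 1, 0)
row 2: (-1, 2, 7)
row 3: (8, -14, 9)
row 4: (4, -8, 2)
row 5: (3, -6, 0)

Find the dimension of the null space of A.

0

Row reduce to echelon form.
R2 ← R2 − R1: [0, 1, 7]
R3 ← R3 + (8)·R1: [0, -6, 9]
R4 ← R4 + (4)·R1: [0, -4, 2]
R5 ← R5 + (3)·R1: [0, -3, 0]
R3 ← R3 + (6)·R2: [0, 0, 51]
R4 ← R4 + (4)·R2: [0, 0, 30]
R5 ← R5 + (3)·R2: [0, 0, 21]
R4 ← R4 − (10/17)·R3: [0, 0, 0]
R5 ← R5 − (7/17)·R3: [0, 0, 0]
3 nonzero rows, so rank(A) = 3.
A has 3 columns; by rank–nullity, nullity = 3 − 3 = 0.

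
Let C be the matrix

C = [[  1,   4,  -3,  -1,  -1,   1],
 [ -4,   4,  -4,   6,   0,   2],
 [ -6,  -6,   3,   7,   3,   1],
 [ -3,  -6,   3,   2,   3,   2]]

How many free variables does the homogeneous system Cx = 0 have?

3

Row reduce to echelon form.
R2 ← R2 + (4)·R1: [0, 20, -16, 2, -4, 6]
R3 ← R3 + (6)·R1: [0, 18, -15, 1, -3, 7]
R4 ← R4 + (3)·R1: [0, 6, -6, -1, 0, 5]
R3 ← R3 − (9/10)·R2: [0, 0, -3/5, -4/5, 3/5, 8/5]
R4 ← R4 − (3/10)·R2: [0, 0, -6/5, -8/5, 6/5, 16/5]
R4 ← R4 − (2)·R3: [0, 0, 0, 0, 0, 0]
3 nonzero rows, so rank(C) = 3.
C has 6 columns; by rank–nullity, nullity = 6 − 3 = 3.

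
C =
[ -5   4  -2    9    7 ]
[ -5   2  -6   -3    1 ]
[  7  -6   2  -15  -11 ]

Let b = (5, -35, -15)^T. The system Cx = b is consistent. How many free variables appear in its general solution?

Row reduce the augmented matrix [C | b].
R2 ← R2 − R1: [0, -2, -4, -12, -6, -40]
R3 ← R3 + (7/5)·R1: [0, -2/5, -4/5, -12/5, -6/5, -8]
R3 ← R3 − (1/5)·R2: [0, 0, 0, 0, 0, 0]
The echelon form has 2 nonzero rows, and every pivot lies in the first 5 columns, so rank(C) = rank([C|b]) = 2.
The system is consistent.
Free variables = (unknowns) − (rank) = 5 − 2 = 3.

3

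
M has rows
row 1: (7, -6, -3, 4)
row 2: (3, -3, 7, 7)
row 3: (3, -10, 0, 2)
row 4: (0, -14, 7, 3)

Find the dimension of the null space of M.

Row reduce to echelon form.
R2 ← R2 − (3/7)·R1: [0, -3/7, 58/7, 37/7]
R3 ← R3 − (3/7)·R1: [0, -52/7, 9/7, 2/7]
R3 ← R3 − (52/3)·R2: [0, 0, -427/3, -274/3]
R4 ← R4 − (98/3)·R2: [0, 0, -791/3, -509/3]
R4 ← R4 − (113/61)·R3: [0, 0, 0, -29/61]
4 nonzero rows, so rank(M) = 4.
M has 4 columns; by rank–nullity, nullity = 4 − 4 = 0.

0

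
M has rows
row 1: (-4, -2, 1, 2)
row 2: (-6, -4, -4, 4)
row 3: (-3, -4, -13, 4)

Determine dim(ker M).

Row reduce to echelon form.
R2 ← R2 − (3/2)·R1: [0, -1, -11/2, 1]
R3 ← R3 − (3/4)·R1: [0, -5/2, -55/4, 5/2]
R3 ← R3 − (5/2)·R2: [0, 0, 0, 0]
2 nonzero rows, so rank(M) = 2.
M has 4 columns; by rank–nullity, nullity = 4 − 2 = 2.

2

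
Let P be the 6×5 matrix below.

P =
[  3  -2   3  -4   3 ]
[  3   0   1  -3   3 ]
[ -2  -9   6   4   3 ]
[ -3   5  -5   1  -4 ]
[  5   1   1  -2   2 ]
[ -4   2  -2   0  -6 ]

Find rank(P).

Row reduce to echelon form.
R2 ← R2 − R1: [0, 2, -2, 1, 0]
R3 ← R3 + (2/3)·R1: [0, -31/3, 8, 4/3, 5]
R4 ← R4 + R1: [0, 3, -2, -3, -1]
R5 ← R5 − (5/3)·R1: [0, 13/3, -4, 14/3, -3]
R6 ← R6 + (4/3)·R1: [0, -2/3, 2, -16/3, -2]
R3 ← R3 + (31/6)·R2: [0, 0, -7/3, 13/2, 5]
R4 ← R4 − (3/2)·R2: [0, 0, 1, -9/2, -1]
R5 ← R5 − (13/6)·R2: [0, 0, 1/3, 5/2, -3]
R6 ← R6 + (1/3)·R2: [0, 0, 4/3, -5, -2]
R4 ← R4 + (3/7)·R3: [0, 0, 0, -12/7, 8/7]
R5 ← R5 + (1/7)·R3: [0, 0, 0, 24/7, -16/7]
R6 ← R6 + (4/7)·R3: [0, 0, 0, -9/7, 6/7]
R5 ← R5 + (2)·R4: [0, 0, 0, 0, 0]
R6 ← R6 − (3/4)·R4: [0, 0, 0, 0, 0]
Echelon form has 4 nonzero rows, so rank(P) = 4.

4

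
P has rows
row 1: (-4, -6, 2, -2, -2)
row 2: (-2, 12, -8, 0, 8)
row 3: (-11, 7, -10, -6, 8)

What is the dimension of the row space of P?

Row reduce to echelon form.
R2 ← R2 − (1/2)·R1: [0, 15, -9, 1, 9]
R3 ← R3 − (11/4)·R1: [0, 47/2, -31/2, -1/2, 27/2]
R3 ← R3 − (47/30)·R2: [0, 0, -7/5, -31/15, -3/5]
Echelon form has 3 nonzero rows, so rank(P) = 3.
The row space has dimension equal to the rank: 3.

3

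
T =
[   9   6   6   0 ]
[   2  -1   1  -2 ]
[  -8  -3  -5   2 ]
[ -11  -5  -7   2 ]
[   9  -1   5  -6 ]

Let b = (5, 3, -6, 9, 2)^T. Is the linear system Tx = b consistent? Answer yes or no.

Row reduce the augmented matrix [T | b].
R2 ← R2 − (2/9)·R1: [0, -7/3, -1/3, -2, 17/9]
R3 ← R3 + (8/9)·R1: [0, 7/3, 1/3, 2, -14/9]
R4 ← R4 + (11/9)·R1: [0, 7/3, 1/3, 2, 136/9]
R5 ← R5 − R1: [0, -7, -1, -6, -3]
R3 ← R3 + R2: [0, 0, 0, 0, 1/3]
R4 ← R4 + R2: [0, 0, 0, 0, 17]
R5 ← R5 − (3)·R2: [0, 0, 0, 0, -26/3]
R4 ← R4 − (51)·R3: [0, 0, 0, 0, 0]
R5 ← R5 + (26)·R3: [0, 0, 0, 0, 0]
The echelon form has 3 nonzero rows; the last pivot sits in the augmented column, so rank(T) = 2 but rank([T|b]) = 3.
Since the ranks differ, the system is inconsistent.

no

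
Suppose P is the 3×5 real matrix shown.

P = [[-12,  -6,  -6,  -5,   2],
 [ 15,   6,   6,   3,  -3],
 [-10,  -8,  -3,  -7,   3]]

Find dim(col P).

Row reduce to echelon form.
R2 ← R2 + (5/4)·R1: [0, -3/2, -3/2, -13/4, -1/2]
R3 ← R3 − (5/6)·R1: [0, -3, 2, -17/6, 4/3]
R3 ← R3 − (2)·R2: [0, 0, 5, 11/3, 7/3]
Echelon form has 3 nonzero rows, so rank(P) = 3.
The column space has dimension equal to the rank: 3.

3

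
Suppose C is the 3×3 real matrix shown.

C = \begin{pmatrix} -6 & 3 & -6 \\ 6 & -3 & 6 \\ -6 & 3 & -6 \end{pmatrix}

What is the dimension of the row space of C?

Row reduce to echelon form.
R2 ← R2 + R1: [0, 0, 0]
R3 ← R3 − R1: [0, 0, 0]
Echelon form has 1 nonzero row, so rank(C) = 1.
The row space has dimension equal to the rank: 1.

1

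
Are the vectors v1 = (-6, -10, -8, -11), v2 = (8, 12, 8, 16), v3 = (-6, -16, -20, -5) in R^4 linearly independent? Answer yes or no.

Form the matrix with these vectors as rows and row reduce.
R2 ← R2 + (4/3)·R1: [0, -4/3, -8/3, 4/3]
R3 ← R3 − R1: [0, -6, -12, 6]
R3 ← R3 − (9/2)·R2: [0, 0, 0, 0]
2 nonzero rows, so the 3 vectors span a space of dimension 2.
Since 2 < 3, the vectors are linearly dependent.

no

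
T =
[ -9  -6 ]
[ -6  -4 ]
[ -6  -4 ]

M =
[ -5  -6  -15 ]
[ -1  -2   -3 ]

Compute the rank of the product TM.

1

First compute TM:
[[ 51,  66, 153],
 [ 34,  44, 102],
 [ 34,  44, 102]]
Now row reduce the product.
R2 ← R2 − (2/3)·R1: [0, 0, 0]
R3 ← R3 − (2/3)·R1: [0, 0, 0]
1 nonzero row, so rank(TM) = 1.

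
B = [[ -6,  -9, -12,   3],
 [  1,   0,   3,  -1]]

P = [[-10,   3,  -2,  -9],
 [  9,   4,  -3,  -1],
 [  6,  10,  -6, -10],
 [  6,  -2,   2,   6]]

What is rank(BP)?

2

First compute BP:
[[-75, -180, 117, 201],
 [  2,  35, -22, -45]]
Now row reduce the product.
R2 ← R2 + (2/75)·R1: [0, 151/5, -472/25, -991/25]
2 nonzero rows, so rank(BP) = 2.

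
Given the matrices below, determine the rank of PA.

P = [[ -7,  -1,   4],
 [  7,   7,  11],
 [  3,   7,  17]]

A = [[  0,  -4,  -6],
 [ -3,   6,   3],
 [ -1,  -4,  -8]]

2

First compute PA:
[[ -1,   6,   7],
 [-32, -30, -109],
 [-38, -38, -133]]
Now row reduce the product.
R2 ← R2 − (32)·R1: [0, -222, -333]
R3 ← R3 − (38)·R1: [0, -266, -399]
R3 ← R3 − (133/111)·R2: [0, 0, 0]
2 nonzero rows, so rank(PA) = 2.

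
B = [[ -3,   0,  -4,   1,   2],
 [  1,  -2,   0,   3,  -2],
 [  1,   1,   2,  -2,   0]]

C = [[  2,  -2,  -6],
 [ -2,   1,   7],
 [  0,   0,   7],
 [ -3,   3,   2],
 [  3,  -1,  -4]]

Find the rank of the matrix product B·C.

2

First compute BC:
[[ -3,   7, -16],
 [ -9,   7,  -6],
 [  6,  -7,  11]]
Now row reduce the product.
R2 ← R2 − (3)·R1: [0, -14, 42]
R3 ← R3 + (2)·R1: [0, 7, -21]
R3 ← R3 + (1/2)·R2: [0, 0, 0]
2 nonzero rows, so rank(BC) = 2.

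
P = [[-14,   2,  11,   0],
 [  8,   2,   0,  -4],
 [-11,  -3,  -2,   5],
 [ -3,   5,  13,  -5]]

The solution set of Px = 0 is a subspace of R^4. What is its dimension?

Row reduce to echelon form.
R2 ← R2 + (4/7)·R1: [0, 22/7, 44/7, -4]
R3 ← R3 − (11/14)·R1: [0, -32/7, -149/14, 5]
R4 ← R4 − (3/14)·R1: [0, 32/7, 149/14, -5]
R3 ← R3 + (16/11)·R2: [0, 0, -3/2, -9/11]
R4 ← R4 − (16/11)·R2: [0, 0, 3/2, 9/11]
R4 ← R4 + R3: [0, 0, 0, 0]
3 nonzero rows, so rank(P) = 3.
P has 4 columns; by rank–nullity, nullity = 4 − 3 = 1.

1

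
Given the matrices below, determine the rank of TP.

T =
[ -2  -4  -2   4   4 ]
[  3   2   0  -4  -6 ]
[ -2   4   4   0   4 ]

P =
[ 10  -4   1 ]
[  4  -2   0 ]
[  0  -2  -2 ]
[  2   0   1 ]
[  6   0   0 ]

2

First compute TP:
[[ -4,  20,   6],
 [ -6, -16,  -1],
 [ 20,  -8, -10]]
Now row reduce the product.
R2 ← R2 − (3/2)·R1: [0, -46, -10]
R3 ← R3 + (5)·R1: [0, 92, 20]
R3 ← R3 + (2)·R2: [0, 0, 0]
2 nonzero rows, so rank(TP) = 2.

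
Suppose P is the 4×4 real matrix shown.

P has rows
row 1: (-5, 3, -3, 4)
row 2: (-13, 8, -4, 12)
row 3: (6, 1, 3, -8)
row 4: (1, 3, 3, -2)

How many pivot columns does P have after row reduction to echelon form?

Row reduce to echelon form.
R2 ← R2 − (13/5)·R1: [0, 1/5, 19/5, 8/5]
R3 ← R3 + (6/5)·R1: [0, 23/5, -3/5, -16/5]
R4 ← R4 + (1/5)·R1: [0, 18/5, 12/5, -6/5]
R3 ← R3 − (23)·R2: [0, 0, -88, -40]
R4 ← R4 − (18)·R2: [0, 0, -66, -30]
R4 ← R4 − (3/4)·R3: [0, 0, 0, 0]
Echelon form has 3 nonzero rows, so rank(P) = 3.
Each nonzero row contributes one pivot column: 3 pivot columns.

3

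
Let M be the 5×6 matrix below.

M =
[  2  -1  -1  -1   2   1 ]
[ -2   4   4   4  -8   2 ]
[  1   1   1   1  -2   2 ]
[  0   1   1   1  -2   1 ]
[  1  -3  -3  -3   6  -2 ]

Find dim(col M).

Row reduce to echelon form.
R2 ← R2 + R1: [0, 3, 3, 3, -6, 3]
R3 ← R3 − (1/2)·R1: [0, 3/2, 3/2, 3/2, -3, 3/2]
R5 ← R5 − (1/2)·R1: [0, -5/2, -5/2, -5/2, 5, -5/2]
R3 ← R3 − (1/2)·R2: [0, 0, 0, 0, 0, 0]
R4 ← R4 − (1/3)·R2: [0, 0, 0, 0, 0, 0]
R5 ← R5 + (5/6)·R2: [0, 0, 0, 0, 0, 0]
Echelon form has 2 nonzero rows, so rank(M) = 2.
The column space has dimension equal to the rank: 2.

2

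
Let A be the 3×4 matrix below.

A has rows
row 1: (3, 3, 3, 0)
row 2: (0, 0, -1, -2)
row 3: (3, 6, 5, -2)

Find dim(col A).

Row reduce to echelon form.
R3 ← R3 − R1: [0, 3, 2, -2]
Swap R2 ↔ R3
Echelon form has 3 nonzero rows, so rank(A) = 3.
The column space has dimension equal to the rank: 3.

3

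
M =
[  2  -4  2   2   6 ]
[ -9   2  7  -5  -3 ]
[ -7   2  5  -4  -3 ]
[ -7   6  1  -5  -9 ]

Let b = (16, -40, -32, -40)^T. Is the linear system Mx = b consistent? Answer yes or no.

Row reduce the augmented matrix [M | b].
R2 ← R2 + (9/2)·R1: [0, -16, 16, 4, 24, 32]
R3 ← R3 + (7/2)·R1: [0, -12, 12, 3, 18, 24]
R4 ← R4 + (7/2)·R1: [0, -8, 8, 2, 12, 16]
R3 ← R3 − (3/4)·R2: [0, 0, 0, 0, 0, 0]
R4 ← R4 − (1/2)·R2: [0, 0, 0, 0, 0, 0]
The echelon form has 2 nonzero rows, and every pivot lies in the first 5 columns, so rank(M) = rank([M|b]) = 2.
The system is consistent.

yes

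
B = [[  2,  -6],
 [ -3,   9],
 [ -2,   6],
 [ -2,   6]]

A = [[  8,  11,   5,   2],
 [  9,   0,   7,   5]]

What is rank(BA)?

First compute BA:
[[-38,  22, -32, -26],
 [ 57, -33,  48,  39],
 [ 38, -22,  32,  26],
 [ 38, -22,  32,  26]]
Now row reduce the product.
R2 ← R2 + (3/2)·R1: [0, 0, 0, 0]
R3 ← R3 + R1: [0, 0, 0, 0]
R4 ← R4 + R1: [0, 0, 0, 0]
1 nonzero row, so rank(BA) = 1.

1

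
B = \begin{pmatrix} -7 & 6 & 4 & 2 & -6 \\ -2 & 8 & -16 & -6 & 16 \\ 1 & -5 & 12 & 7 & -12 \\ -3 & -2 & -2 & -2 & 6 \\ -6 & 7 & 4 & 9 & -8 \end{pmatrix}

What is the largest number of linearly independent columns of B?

Row reduce to echelon form.
R2 ← R2 − (2/7)·R1: [0, 44/7, -120/7, -46/7, 124/7]
R3 ← R3 + (1/7)·R1: [0, -29/7, 88/7, 51/7, -90/7]
R4 ← R4 − (3/7)·R1: [0, -32/7, -26/7, -20/7, 60/7]
R5 ← R5 − (6/7)·R1: [0, 13/7, 4/7, 51/7, -20/7]
R3 ← R3 + (29/44)·R2: [0, 0, 14/11, 65/22, -13/11]
R4 ← R4 + (8/11)·R2: [0, 0, -178/11, -84/11, 236/11]
R5 ← R5 − (13/44)·R2: [0, 0, 62/11, 203/22, -89/11]
R4 ← R4 + (89/7)·R3: [0, 0, 0, 419/14, 45/7]
R5 ← R5 − (31/7)·R3: [0, 0, 0, -27/7, -20/7]
R5 ← R5 + (54/419)·R4: [0, 0, 0, 0, -850/419]
Echelon form has 5 nonzero rows, so rank(B) = 5.
The rank gives the maximum number of linearly independent columns: 5.

5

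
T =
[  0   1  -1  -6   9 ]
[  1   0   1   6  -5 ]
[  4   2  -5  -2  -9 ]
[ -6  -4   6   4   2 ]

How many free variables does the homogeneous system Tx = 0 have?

2

Row reduce to echelon form.
Swap R1 ↔ R2
R3 ← R3 − (4)·R1: [0, 2, -9, -26, 11]
R4 ← R4 + (6)·R1: [0, -4, 12, 40, -28]
R3 ← R3 − (2)·R2: [0, 0, -7, -14, -7]
R4 ← R4 + (4)·R2: [0, 0, 8, 16, 8]
R4 ← R4 + (8/7)·R3: [0, 0, 0, 0, 0]
3 nonzero rows, so rank(T) = 3.
T has 5 columns; by rank–nullity, nullity = 5 − 3 = 2.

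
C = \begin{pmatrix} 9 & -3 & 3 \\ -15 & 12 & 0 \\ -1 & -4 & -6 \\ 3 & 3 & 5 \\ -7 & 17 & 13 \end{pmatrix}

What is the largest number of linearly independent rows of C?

3

Row reduce to echelon form.
R2 ← R2 + (5/3)·R1: [0, 7, 5]
R3 ← R3 + (1/9)·R1: [0, -13/3, -17/3]
R4 ← R4 − (1/3)·R1: [0, 4, 4]
R5 ← R5 + (7/9)·R1: [0, 44/3, 46/3]
R3 ← R3 + (13/21)·R2: [0, 0, -18/7]
R4 ← R4 − (4/7)·R2: [0, 0, 8/7]
R5 ← R5 − (44/21)·R2: [0, 0, 34/7]
R4 ← R4 + (4/9)·R3: [0, 0, 0]
R5 ← R5 + (17/9)·R3: [0, 0, 0]
Echelon form has 3 nonzero rows, so rank(C) = 3.
The rank gives the maximum number of linearly independent rows: 3.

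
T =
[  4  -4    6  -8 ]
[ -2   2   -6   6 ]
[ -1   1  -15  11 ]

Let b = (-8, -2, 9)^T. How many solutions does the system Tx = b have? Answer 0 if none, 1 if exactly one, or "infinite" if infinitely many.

Row reduce the augmented matrix [T | b].
R2 ← R2 + (1/2)·R1: [0, 0, -3, 2, -6]
R3 ← R3 + (1/4)·R1: [0, 0, -27/2, 9, 7]
R3 ← R3 − (9/2)·R2: [0, 0, 0, 0, 34]
The echelon form has 3 nonzero rows; the last pivot sits in the augmented column, so rank(T) = 2 but rank([T|b]) = 3.
Since the ranks differ, the system is inconsistent.
It has no solutions.

0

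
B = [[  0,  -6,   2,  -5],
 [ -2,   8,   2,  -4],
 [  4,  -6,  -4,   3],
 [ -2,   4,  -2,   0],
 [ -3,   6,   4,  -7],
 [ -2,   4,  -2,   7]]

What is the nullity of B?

0

Row reduce to echelon form.
Swap R1 ↔ R2
R3 ← R3 + (2)·R1: [0, 10, 0, -5]
R4 ← R4 − R1: [0, -4, -4, 4]
R5 ← R5 − (3/2)·R1: [0, -6, 1, -1]
R6 ← R6 − R1: [0, -4, -4, 11]
R3 ← R3 + (5/3)·R2: [0, 0, 10/3, -40/3]
R4 ← R4 − (2/3)·R2: [0, 0, -16/3, 22/3]
R5 ← R5 − R2: [0, 0, -1, 4]
R6 ← R6 − (2/3)·R2: [0, 0, -16/3, 43/3]
R4 ← R4 + (8/5)·R3: [0, 0, 0, -14]
R5 ← R5 + (3/10)·R3: [0, 0, 0, 0]
R6 ← R6 + (8/5)·R3: [0, 0, 0, -7]
R6 ← R6 − (1/2)·R4: [0, 0, 0, 0]
4 nonzero rows, so rank(B) = 4.
B has 4 columns; by rank–nullity, nullity = 4 − 4 = 0.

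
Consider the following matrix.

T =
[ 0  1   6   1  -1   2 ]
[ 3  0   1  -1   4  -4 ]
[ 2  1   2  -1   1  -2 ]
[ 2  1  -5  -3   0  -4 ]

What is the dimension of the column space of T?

Row reduce to echelon form.
Swap R1 ↔ R2
R3 ← R3 − (2/3)·R1: [0, 1, 4/3, -1/3, -5/3, 2/3]
R4 ← R4 − (2/3)·R1: [0, 1, -17/3, -7/3, -8/3, -4/3]
R3 ← R3 − R2: [0, 0, -14/3, -4/3, -2/3, -4/3]
R4 ← R4 − R2: [0, 0, -35/3, -10/3, -5/3, -10/3]
R4 ← R4 − (5/2)·R3: [0, 0, 0, 0, 0, 0]
Echelon form has 3 nonzero rows, so rank(T) = 3.
The column space has dimension equal to the rank: 3.

3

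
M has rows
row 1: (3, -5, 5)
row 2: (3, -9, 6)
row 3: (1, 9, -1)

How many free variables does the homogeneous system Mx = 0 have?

Row reduce to echelon form.
R2 ← R2 − R1: [0, -4, 1]
R3 ← R3 − (1/3)·R1: [0, 32/3, -8/3]
R3 ← R3 + (8/3)·R2: [0, 0, 0]
2 nonzero rows, so rank(M) = 2.
M has 3 columns; by rank–nullity, nullity = 3 − 2 = 1.

1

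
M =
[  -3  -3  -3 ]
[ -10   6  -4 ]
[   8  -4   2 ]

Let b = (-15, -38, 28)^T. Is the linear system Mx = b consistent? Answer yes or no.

Row reduce the augmented matrix [M | b].
R2 ← R2 − (10/3)·R1: [0, 16, 6, 12]
R3 ← R3 + (8/3)·R1: [0, -12, -6, -12]
R3 ← R3 + (3/4)·R2: [0, 0, -3/2, -3]
The echelon form has 3 nonzero rows, and every pivot lies in the first 3 columns, so rank(M) = rank([M|b]) = 3.
The system is consistent.

yes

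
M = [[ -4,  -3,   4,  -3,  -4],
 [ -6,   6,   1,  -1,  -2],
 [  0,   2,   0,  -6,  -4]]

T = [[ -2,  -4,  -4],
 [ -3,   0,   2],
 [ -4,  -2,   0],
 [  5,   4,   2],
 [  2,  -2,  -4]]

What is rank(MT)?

First compute MT:
[[-22,   4,  20],
 [-19,  22,  42],
 [-44, -16,   8]]
Now row reduce the product.
R2 ← R2 − (19/22)·R1: [0, 204/11, 272/11]
R3 ← R3 − (2)·R1: [0, -24, -32]
R3 ← R3 + (22/17)·R2: [0, 0, 0]
2 nonzero rows, so rank(MT) = 2.

2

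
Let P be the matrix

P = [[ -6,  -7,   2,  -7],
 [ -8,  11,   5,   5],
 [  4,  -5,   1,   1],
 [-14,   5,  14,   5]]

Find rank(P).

Row reduce to echelon form.
R2 ← R2 − (4/3)·R1: [0, 61/3, 7/3, 43/3]
R3 ← R3 + (2/3)·R1: [0, -29/3, 7/3, -11/3]
R4 ← R4 − (7/3)·R1: [0, 64/3, 28/3, 64/3]
R3 ← R3 + (29/61)·R2: [0, 0, 210/61, 192/61]
R4 ← R4 − (64/61)·R2: [0, 0, 420/61, 384/61]
R4 ← R4 − (2)·R3: [0, 0, 0, 0]
Echelon form has 3 nonzero rows, so rank(P) = 3.

3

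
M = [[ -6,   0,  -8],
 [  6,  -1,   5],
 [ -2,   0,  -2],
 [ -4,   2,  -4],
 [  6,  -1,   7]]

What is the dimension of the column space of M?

Row reduce to echelon form.
R2 ← R2 + R1: [0, -1, -3]
R3 ← R3 − (1/3)·R1: [0, 0, 2/3]
R4 ← R4 − (2/3)·R1: [0, 2, 4/3]
R5 ← R5 + R1: [0, -1, -1]
R4 ← R4 + (2)·R2: [0, 0, -14/3]
R5 ← R5 − R2: [0, 0, 2]
R4 ← R4 + (7)·R3: [0, 0, 0]
R5 ← R5 − (3)·R3: [0, 0, 0]
Echelon form has 3 nonzero rows, so rank(M) = 3.
The column space has dimension equal to the rank: 3.

3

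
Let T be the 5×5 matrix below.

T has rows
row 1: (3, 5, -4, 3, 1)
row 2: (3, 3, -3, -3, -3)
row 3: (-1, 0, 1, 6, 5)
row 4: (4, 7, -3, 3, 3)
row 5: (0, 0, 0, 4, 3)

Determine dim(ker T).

Row reduce to echelon form.
R2 ← R2 − R1: [0, -2, 1, -6, -4]
R3 ← R3 + (1/3)·R1: [0, 5/3, -1/3, 7, 16/3]
R4 ← R4 − (4/3)·R1: [0, 1/3, 7/3, -1, 5/3]
R3 ← R3 + (5/6)·R2: [0, 0, 1/2, 2, 2]
R4 ← R4 + (1/6)·R2: [0, 0, 5/2, -2, 1]
R4 ← R4 − (5)·R3: [0, 0, 0, -12, -9]
R5 ← R5 + (1/3)·R4: [0, 0, 0, 0, 0]
4 nonzero rows, so rank(T) = 4.
T has 5 columns; by rank–nullity, nullity = 5 − 4 = 1.

1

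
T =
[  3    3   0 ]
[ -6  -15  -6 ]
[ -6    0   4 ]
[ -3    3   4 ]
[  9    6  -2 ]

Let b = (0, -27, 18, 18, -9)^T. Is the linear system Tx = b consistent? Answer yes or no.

yes

Row reduce the augmented matrix [T | b].
R2 ← R2 + (2)·R1: [0, -9, -6, -27]
R3 ← R3 + (2)·R1: [0, 6, 4, 18]
R4 ← R4 + R1: [0, 6, 4, 18]
R5 ← R5 − (3)·R1: [0, -3, -2, -9]
R3 ← R3 + (2/3)·R2: [0, 0, 0, 0]
R4 ← R4 + (2/3)·R2: [0, 0, 0, 0]
R5 ← R5 − (1/3)·R2: [0, 0, 0, 0]
The echelon form has 2 nonzero rows, and every pivot lies in the first 3 columns, so rank(T) = rank([T|b]) = 2.
The system is consistent.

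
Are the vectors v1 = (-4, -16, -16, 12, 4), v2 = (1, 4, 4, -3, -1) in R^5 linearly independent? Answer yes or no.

no

Form the matrix with these vectors as rows and row reduce.
R2 ← R2 + (1/4)·R1: [0, 0, 0, 0, 0]
1 nonzero row, so the 2 vectors span a space of dimension 1.
Since 1 < 2, the vectors are linearly dependent.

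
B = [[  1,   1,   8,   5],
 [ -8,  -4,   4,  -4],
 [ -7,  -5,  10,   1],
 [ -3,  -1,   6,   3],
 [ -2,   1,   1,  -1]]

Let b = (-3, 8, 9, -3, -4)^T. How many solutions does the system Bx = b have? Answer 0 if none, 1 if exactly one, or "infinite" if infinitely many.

1

Row reduce the augmented matrix [B | b].
R2 ← R2 + (8)·R1: [0, 4, 68, 36, -16]
R3 ← R3 + (7)·R1: [0, 2, 66, 36, -12]
R4 ← R4 + (3)·R1: [0, 2, 30, 18, -12]
R5 ← R5 + (2)·R1: [0, 3, 17, 9, -10]
R3 ← R3 − (1/2)·R2: [0, 0, 32, 18, -4]
R4 ← R4 − (1/2)·R2: [0, 0, -4, 0, -4]
R5 ← R5 − (3/4)·R2: [0, 0, -34, -18, 2]
R4 ← R4 + (1/8)·R3: [0, 0, 0, 9/4, -9/2]
R5 ← R5 + (17/16)·R3: [0, 0, 0, 9/8, -9/4]
R5 ← R5 − (1/2)·R4: [0, 0, 0, 0, 0]
The echelon form has 4 nonzero rows, and every pivot lies in the first 4 columns, so rank(B) = rank([B|b]) = 4.
The system is consistent.
rank = 4 = number of unknowns, so the solution is unique.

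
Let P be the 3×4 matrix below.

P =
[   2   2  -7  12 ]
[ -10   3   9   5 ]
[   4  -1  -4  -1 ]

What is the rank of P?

2

Row reduce to echelon form.
R2 ← R2 + (5)·R1: [0, 13, -26, 65]
R3 ← R3 − (2)·R1: [0, -5, 10, -25]
R3 ← R3 + (5/13)·R2: [0, 0, 0, 0]
Echelon form has 2 nonzero rows, so rank(P) = 2.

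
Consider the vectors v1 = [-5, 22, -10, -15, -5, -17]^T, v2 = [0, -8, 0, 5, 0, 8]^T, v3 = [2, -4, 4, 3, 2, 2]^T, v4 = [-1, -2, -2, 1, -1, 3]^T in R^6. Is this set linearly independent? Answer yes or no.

Form the matrix with these vectors as rows and row reduce.
R3 ← R3 + (2/5)·R1: [0, 24/5, 0, -3, 0, -24/5]
R4 ← R4 − (1/5)·R1: [0, -32/5, 0, 4, 0, 32/5]
R3 ← R3 + (3/5)·R2: [0, 0, 0, 0, 0, 0]
R4 ← R4 − (4/5)·R2: [0, 0, 0, 0, 0, 0]
2 nonzero rows, so the 4 vectors span a space of dimension 2.
Since 2 < 4, the vectors are linearly dependent.

no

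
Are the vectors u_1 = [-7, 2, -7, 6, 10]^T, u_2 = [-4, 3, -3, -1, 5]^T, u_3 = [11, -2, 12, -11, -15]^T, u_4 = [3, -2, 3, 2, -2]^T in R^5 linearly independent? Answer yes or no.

no

Form the matrix with these vectors as rows and row reduce.
R2 ← R2 − (4/7)·R1: [0, 13/7, 1, -31/7, -5/7]
R3 ← R3 + (11/7)·R1: [0, 8/7, 1, -11/7, 5/7]
R4 ← R4 + (3/7)·R1: [0, -8/7, 0, 32/7, 16/7]
R3 ← R3 − (8/13)·R2: [0, 0, 5/13, 15/13, 15/13]
R4 ← R4 + (8/13)·R2: [0, 0, 8/13, 24/13, 24/13]
R4 ← R4 − (8/5)·R3: [0, 0, 0, 0, 0]
3 nonzero rows, so the 4 vectors span a space of dimension 3.
Since 3 < 4, the vectors are linearly dependent.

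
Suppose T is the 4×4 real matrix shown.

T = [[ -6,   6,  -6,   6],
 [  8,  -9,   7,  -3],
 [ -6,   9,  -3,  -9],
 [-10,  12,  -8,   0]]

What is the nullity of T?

2

Row reduce to echelon form.
R2 ← R2 + (4/3)·R1: [0, -1, -1, 5]
R3 ← R3 − R1: [0, 3, 3, -15]
R4 ← R4 − (5/3)·R1: [0, 2, 2, -10]
R3 ← R3 + (3)·R2: [0, 0, 0, 0]
R4 ← R4 + (2)·R2: [0, 0, 0, 0]
2 nonzero rows, so rank(T) = 2.
T has 4 columns; by rank–nullity, nullity = 4 − 2 = 2.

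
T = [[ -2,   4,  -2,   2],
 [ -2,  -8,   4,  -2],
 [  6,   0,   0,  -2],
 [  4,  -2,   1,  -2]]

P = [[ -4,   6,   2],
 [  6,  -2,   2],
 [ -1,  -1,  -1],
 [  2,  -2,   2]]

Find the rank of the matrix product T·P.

First compute TP:
[[ 38, -22,  10],
 [-48,   4, -28],
 [-28,  40,   8],
 [-33,  31,  -1]]
Now row reduce the product.
R2 ← R2 + (24/19)·R1: [0, -452/19, -292/19]
R3 ← R3 + (14/19)·R1: [0, 452/19, 292/19]
R4 ← R4 + (33/38)·R1: [0, 226/19, 146/19]
R3 ← R3 + R2: [0, 0, 0]
R4 ← R4 + (1/2)·R2: [0, 0, 0]
2 nonzero rows, so rank(TP) = 2.

2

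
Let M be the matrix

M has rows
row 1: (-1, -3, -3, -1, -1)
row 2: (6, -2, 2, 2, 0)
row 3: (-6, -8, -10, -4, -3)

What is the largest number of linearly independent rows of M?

2

Row reduce to echelon form.
R2 ← R2 + (6)·R1: [0, -20, -16, -4, -6]
R3 ← R3 − (6)·R1: [0, 10, 8, 2, 3]
R3 ← R3 + (1/2)·R2: [0, 0, 0, 0, 0]
Echelon form has 2 nonzero rows, so rank(M) = 2.
The rank gives the maximum number of linearly independent rows: 2.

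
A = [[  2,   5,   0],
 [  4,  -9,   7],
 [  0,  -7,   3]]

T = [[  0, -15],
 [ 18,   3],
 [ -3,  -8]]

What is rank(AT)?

First compute AT:
[[ 90, -15],
 [-183, -143],
 [-135, -45]]
Now row reduce the product.
R2 ← R2 + (61/30)·R1: [0, -347/2]
R3 ← R3 + (3/2)·R1: [0, -135/2]
R3 ← R3 − (135/347)·R2: [0, 0]
2 nonzero rows, so rank(AT) = 2.

2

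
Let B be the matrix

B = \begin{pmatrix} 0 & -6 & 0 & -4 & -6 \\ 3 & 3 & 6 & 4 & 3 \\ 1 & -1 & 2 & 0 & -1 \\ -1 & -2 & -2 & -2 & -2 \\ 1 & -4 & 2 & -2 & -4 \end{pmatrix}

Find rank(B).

Row reduce to echelon form.
Swap R1 ↔ R2
R3 ← R3 − (1/3)·R1: [0, -2, 0, -4/3, -2]
R4 ← R4 + (1/3)·R1: [0, -1, 0, -2/3, -1]
R5 ← R5 − (1/3)·R1: [0, -5, 0, -10/3, -5]
R3 ← R3 − (1/3)·R2: [0, 0, 0, 0, 0]
R4 ← R4 − (1/6)·R2: [0, 0, 0, 0, 0]
R5 ← R5 − (5/6)·R2: [0, 0, 0, 0, 0]
Echelon form has 2 nonzero rows, so rank(B) = 2.

2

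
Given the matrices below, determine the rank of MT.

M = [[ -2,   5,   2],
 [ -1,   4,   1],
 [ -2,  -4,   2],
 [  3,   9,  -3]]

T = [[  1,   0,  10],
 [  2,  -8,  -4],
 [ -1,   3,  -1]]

First compute MT:
[[  6, -34, -42],
 [  6, -29, -27],
 [-12,  38,  -6],
 [ 24, -81,  -3]]
Now row reduce the product.
R2 ← R2 − R1: [0, 5, 15]
R3 ← R3 + (2)·R1: [0, -30, -90]
R4 ← R4 − (4)·R1: [0, 55, 165]
R3 ← R3 + (6)·R2: [0, 0, 0]
R4 ← R4 − (11)·R2: [0, 0, 0]
2 nonzero rows, so rank(MT) = 2.

2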